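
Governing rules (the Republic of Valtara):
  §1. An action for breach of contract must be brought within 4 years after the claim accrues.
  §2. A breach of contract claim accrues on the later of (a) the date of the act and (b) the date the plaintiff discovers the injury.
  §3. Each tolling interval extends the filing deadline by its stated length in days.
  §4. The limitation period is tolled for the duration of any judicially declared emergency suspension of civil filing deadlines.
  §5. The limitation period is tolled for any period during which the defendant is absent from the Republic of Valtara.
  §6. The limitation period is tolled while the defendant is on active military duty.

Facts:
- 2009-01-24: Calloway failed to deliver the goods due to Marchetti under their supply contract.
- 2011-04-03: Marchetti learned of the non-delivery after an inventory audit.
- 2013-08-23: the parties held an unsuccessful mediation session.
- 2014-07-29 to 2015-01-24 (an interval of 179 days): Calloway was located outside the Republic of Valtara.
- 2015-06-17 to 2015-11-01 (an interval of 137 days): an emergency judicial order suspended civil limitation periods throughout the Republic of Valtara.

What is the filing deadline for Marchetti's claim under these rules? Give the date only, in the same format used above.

2016-02-13

The claim accrued on 2011-04-03 — the later of the 2009-01-24 act and the 2011-04-03 discovery.
Adding the 4 years base period to 2011-04-03 gives a deadline of 2015-04-03, before any tolling.
The period was tolled for 179 days by the defendant's absence from the jurisdiction (2014-07-29 to 2015-01-24), pushing the deadline to 2015-09-29.
The period was tolled for 137 days by the emergency suspension of filing deadlines (2015-06-17 to 2015-11-01), pushing the deadline to 2016-02-13.
The other events in the timeline have no effect on the limitation period under the stated rules.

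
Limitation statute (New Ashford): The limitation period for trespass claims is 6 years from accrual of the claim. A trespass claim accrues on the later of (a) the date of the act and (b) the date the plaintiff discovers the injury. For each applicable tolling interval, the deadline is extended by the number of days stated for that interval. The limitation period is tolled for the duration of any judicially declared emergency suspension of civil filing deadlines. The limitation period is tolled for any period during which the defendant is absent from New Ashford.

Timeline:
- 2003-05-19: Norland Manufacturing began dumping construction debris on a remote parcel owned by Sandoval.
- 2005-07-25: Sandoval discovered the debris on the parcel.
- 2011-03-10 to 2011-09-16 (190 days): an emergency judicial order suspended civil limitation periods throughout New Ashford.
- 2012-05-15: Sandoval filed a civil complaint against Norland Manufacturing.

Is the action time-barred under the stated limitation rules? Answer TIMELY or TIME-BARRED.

The claim accrued on 2005-07-25 — the later of the 2003-05-19 act and the 2005-07-25 discovery.
6 years from 2005-07-25 is 2011-07-25.
The period was tolled for 190 days by the emergency suspension of filing deadlines (2011-03-10 to 2011-09-16), pushing the deadline to 2012-01-31.
The 2012-05-15 filing falls after the 2012-01-31 deadline; the claim is time-barred.

TIME-BARRED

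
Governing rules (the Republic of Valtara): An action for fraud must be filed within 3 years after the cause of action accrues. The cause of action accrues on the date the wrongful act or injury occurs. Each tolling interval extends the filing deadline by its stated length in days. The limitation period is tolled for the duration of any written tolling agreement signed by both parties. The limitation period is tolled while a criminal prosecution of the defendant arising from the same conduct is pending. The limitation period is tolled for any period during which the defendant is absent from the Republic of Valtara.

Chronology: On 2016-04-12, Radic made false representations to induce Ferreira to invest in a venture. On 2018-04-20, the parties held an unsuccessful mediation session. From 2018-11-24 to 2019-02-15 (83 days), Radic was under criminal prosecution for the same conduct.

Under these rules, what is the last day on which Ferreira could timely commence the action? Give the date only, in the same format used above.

The claim accrued on 2016-04-12, when the wrongful act occurred.
The untolled deadline — 3 years after 2016-04-12 — is 2019-04-12.
The period was tolled for 83 days by the pending criminal prosecution (2018-11-24 to 2019-02-15), pushing the deadline to 2019-07-04.
Nothing else in the chronology tolls or restarts the period.

2019-07-04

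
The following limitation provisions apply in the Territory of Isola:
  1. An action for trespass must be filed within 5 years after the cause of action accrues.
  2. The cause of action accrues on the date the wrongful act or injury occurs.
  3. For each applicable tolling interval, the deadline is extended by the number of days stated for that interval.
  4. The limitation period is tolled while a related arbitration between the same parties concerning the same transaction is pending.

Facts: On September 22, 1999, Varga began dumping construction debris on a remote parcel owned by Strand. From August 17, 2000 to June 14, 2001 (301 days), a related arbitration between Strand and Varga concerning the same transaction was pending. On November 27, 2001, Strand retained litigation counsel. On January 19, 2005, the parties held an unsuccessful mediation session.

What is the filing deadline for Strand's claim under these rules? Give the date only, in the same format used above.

The limitation period began to run on September 22, 1999.
Adding the 5 years base period to September 22, 1999 gives a deadline of September 22, 2004, before any tolling.
The pending related arbitration from August 17, 2000 to June 14, 2001 tolled the period for 301 days, extending the deadline to July 20, 2005.
None of the other events listed affects the running of the period under the stated rules.

July 20, 2005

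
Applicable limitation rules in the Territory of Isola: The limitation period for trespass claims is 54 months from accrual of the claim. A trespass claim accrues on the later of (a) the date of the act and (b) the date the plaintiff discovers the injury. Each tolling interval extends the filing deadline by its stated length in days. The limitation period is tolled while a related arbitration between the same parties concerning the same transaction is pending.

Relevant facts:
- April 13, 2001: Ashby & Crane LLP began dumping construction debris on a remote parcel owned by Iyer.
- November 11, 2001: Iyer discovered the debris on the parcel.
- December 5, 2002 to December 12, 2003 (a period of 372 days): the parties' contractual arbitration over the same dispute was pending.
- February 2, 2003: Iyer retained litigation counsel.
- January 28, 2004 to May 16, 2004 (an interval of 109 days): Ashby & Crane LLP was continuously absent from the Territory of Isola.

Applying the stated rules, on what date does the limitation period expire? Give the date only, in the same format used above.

May 18, 2007

Taking the later of the act (April 13, 2001) and discovery (November 11, 2001), the claim accrued on November 11, 2001.
Adding the 54 months base period to November 11, 2001 gives a deadline of May 11, 2006, before any tolling.
Because the pending related arbitration ran from December 5, 2002 to December 12, 2003, the deadline is extended by 372 days to May 18, 2007.
No stated provision tolls the period for the defendant's absence, so the interval from January 28, 2004 to May 16, 2004 has no effect on the deadline.
The other events in the timeline have no effect on the limitation period under the stated rules.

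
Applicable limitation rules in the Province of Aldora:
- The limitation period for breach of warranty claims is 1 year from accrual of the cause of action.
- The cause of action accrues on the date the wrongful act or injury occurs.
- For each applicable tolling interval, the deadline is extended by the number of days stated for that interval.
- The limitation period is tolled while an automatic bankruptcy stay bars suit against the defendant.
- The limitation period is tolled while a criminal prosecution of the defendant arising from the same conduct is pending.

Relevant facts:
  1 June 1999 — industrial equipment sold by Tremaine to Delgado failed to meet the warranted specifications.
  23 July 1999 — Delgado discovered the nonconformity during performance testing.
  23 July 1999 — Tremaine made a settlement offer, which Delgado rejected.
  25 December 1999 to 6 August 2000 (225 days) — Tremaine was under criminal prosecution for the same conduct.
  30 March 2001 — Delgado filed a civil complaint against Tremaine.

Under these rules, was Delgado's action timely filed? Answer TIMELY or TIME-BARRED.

TIME-BARRED

Because the rule ties accrual to occurrence, the claim accrued on 1 June 1999, not on the 23 July 1999 discovery date.
1 year from 1 June 1999 is 1 June 2000.
Because the pending criminal prosecution ran from 25 December 1999 to 6 August 2000, the deadline is extended by 225 days to 12 January 2001.
None of the other events listed affects the running of the period under the stated rules.
Filing on 30 March 2001 missed the 12 January 2001 deadline — the action is time-barred.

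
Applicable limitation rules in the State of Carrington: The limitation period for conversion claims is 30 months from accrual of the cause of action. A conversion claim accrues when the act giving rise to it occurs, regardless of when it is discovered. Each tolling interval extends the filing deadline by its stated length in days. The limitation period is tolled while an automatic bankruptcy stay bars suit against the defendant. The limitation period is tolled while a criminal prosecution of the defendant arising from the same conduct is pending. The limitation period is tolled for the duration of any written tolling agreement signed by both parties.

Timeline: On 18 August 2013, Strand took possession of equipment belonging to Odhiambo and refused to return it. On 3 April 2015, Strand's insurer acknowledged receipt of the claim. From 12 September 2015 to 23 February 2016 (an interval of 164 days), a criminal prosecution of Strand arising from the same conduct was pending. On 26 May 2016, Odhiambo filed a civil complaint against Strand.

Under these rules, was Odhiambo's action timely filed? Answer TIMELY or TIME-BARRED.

The claim accrued on 18 August 2013, when the wrongful act occurred.
Adding the 30 months base period to 18 August 2013 gives a deadline of 18 February 2016, before any tolling.
Because the pending criminal prosecution ran from 12 September 2015 to 23 February 2016, the deadline is extended by 164 days to 31 July 2016.
The other events in the timeline have no effect on the limitation period under the stated rules.
Filing on 26 May 2016 beat the 31 July 2016 deadline — the action is timely.

TIMELY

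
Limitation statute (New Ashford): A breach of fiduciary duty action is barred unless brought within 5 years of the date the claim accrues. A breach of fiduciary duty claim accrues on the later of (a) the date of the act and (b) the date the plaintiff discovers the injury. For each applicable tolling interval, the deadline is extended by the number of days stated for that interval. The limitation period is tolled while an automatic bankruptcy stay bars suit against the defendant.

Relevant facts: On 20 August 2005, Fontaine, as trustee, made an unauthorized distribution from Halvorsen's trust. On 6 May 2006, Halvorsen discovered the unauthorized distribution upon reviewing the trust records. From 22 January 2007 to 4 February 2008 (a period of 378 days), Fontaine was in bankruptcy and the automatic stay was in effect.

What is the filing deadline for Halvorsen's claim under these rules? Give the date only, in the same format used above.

18 May 2012

Taking the later of the act (20 August 2005) and discovery (6 May 2006), the claim accrued on 6 May 2006.
5 years from 6 May 2006 is 6 May 2011.
The period was tolled for 378 days by the automatic bankruptcy stay (22 January 2007 to 4 February 2008), pushing the deadline to 18 May 2012.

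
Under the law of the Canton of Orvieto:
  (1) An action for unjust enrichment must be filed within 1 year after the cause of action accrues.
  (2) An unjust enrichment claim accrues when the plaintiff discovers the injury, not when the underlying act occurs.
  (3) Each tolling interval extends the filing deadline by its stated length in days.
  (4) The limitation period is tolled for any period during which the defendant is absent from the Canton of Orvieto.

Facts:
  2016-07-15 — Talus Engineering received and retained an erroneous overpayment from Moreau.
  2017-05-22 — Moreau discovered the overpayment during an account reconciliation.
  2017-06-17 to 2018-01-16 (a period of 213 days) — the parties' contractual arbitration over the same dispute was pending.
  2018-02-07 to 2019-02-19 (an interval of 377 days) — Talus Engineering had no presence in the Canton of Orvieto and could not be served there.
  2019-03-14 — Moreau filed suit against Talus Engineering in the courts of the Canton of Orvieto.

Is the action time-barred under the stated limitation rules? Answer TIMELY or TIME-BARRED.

TIMELY

The claim did not accrue until Moreau discovered the injury on 2017-05-22; the 2016-07-15 act date does not start the clock under the stated rule.
Adding the 1 year base period to 2017-05-22 gives a deadline of 2018-05-22, before any tolling.
Because the defendant's absence from the jurisdiction ran from 2018-02-07 to 2019-02-19, the deadline is extended by 377 days to 2019-06-03.
Although a pending arbitration ran from 2017-06-17 to 2018-01-16, the stated rules do not make that a tolling event, so it is disregarded.
Filing on 2019-03-14 beat the 2019-06-03 deadline — the action is timely.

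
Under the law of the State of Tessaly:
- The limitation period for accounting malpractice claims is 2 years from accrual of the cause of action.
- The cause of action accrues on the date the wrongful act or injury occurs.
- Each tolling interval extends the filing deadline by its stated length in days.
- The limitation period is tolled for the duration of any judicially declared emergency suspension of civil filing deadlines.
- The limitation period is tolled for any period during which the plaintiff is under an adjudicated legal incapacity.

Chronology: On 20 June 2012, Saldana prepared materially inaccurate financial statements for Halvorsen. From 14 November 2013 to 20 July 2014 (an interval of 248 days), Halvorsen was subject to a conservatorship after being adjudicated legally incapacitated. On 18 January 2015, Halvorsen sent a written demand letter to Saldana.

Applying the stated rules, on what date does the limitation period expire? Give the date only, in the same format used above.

23 February 2015

The cause of action accrued on 20 June 2012, the date of the act.
Adding the 2 years base period to 20 June 2012 gives a deadline of 20 June 2014, before any tolling.
The period was tolled for 248 days by the plaintiff's legal incapacity (14 November 2013 to 20 July 2014), pushing the deadline to 23 February 2015.
None of the other events listed affects the running of the period under the stated rules.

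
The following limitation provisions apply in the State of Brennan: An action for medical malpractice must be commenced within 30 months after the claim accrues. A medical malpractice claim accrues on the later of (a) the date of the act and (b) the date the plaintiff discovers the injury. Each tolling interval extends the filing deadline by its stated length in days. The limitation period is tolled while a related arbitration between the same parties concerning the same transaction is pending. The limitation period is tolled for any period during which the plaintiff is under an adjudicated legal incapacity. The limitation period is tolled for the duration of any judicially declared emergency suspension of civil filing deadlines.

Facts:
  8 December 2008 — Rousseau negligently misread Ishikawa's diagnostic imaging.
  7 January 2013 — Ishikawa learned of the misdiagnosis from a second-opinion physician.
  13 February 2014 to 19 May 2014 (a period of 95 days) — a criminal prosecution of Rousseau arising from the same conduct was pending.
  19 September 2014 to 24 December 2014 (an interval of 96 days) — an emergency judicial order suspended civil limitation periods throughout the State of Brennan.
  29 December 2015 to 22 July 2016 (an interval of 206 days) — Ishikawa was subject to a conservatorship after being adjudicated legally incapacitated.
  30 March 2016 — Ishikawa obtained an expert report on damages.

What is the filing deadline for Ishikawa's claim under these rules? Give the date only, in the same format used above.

11 October 2015

Because discovery on 7 January 2013 post-dates the 8 December 2008 act, accrual under the later-of rule falls on 7 January 2013.
30 months from 7 January 2013 is 7 July 2015.
Because the emergency suspension of filing deadlines ran from 19 September 2014 to 24 December 2014, the deadline is extended by 96 days to 11 October 2015.
The plaintiff's legal incapacity from 29 December 2015 to 22 July 2016 began after the period had already run on 11 October 2015, so it has no tolling effect.
The pending criminal prosecution from 13 February 2014 to 19 May 2014 does not toll the period, because no stated rule makes a criminal prosecution a tolling event.
Nothing else in the chronology tolls or restarts the period.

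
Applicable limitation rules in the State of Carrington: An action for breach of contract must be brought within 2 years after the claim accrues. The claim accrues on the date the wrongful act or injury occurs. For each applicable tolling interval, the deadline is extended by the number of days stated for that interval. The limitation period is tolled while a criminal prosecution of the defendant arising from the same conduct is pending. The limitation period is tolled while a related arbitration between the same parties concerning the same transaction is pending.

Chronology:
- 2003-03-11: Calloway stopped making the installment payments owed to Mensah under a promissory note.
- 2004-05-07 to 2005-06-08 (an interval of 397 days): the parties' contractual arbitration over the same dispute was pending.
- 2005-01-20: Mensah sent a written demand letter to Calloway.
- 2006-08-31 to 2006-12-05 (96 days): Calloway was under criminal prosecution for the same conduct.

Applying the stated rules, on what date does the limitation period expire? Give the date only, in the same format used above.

The claim accrued on 2003-03-11, when the wrongful act occurred.
Adding the 2 years base period to 2003-03-11 gives a deadline of 2005-03-11, before any tolling.
Because the pending related arbitration ran from 2004-05-07 to 2005-06-08, the deadline is extended by 397 days to 2006-04-12.
The pending criminal prosecution from 2006-08-31 to 2006-12-05 began after the period had already run on 2006-04-12, so it has no tolling effect.
None of the other events listed affects the running of the period under the stated rules.

2006-04-12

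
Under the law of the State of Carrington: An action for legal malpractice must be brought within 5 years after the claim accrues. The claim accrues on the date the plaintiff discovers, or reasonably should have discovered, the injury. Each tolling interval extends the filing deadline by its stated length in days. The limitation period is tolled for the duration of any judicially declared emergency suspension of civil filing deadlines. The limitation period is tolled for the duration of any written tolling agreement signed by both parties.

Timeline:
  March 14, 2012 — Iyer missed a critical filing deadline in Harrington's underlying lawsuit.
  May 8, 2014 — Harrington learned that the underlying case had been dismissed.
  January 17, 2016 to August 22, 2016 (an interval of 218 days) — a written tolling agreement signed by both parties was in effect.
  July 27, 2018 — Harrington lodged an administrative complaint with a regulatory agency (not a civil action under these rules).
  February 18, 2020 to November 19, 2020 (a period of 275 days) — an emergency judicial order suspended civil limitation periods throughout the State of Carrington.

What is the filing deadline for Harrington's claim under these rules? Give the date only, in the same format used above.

The claim did not accrue until Harrington discovered the injury on May 8, 2014; the March 14, 2012 act date does not start the clock under the stated rule.
5 years from May 8, 2014 is May 8, 2019.
The written tolling agreement from January 17, 2016 to August 22, 2016 tolled the period for 218 days, extending the deadline to December 12, 2019.
The emergency suspension of filing deadlines from February 18, 2020 to November 19, 2020 began after the period had already run on December 12, 2019, so it has no tolling effect.
Nothing else in the chronology tolls or restarts the period.

December 12, 2019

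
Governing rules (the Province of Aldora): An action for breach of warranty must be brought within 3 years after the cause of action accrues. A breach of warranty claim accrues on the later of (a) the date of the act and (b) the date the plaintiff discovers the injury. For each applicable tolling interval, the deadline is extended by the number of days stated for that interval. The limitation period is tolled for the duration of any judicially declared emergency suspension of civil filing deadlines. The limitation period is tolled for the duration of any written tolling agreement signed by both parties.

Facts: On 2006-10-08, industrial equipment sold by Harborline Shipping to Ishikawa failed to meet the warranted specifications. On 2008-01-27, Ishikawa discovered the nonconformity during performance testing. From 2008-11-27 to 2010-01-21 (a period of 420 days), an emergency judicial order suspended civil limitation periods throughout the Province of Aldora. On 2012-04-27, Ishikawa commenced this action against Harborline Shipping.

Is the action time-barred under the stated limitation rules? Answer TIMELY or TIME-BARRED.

TIME-BARRED

The claim accrued on 2008-01-27 — the later of the 2006-10-08 act and the 2008-01-27 discovery.
The untolled deadline — 3 years after 2008-01-27 — is 2011-01-27.
The emergency suspension of filing deadlines from 2008-11-27 to 2010-01-21 tolled the period for 420 days, extending the deadline to 2012-03-22.
The 2012-04-27 filing falls after the 2012-03-22 deadline; the claim is time-barred.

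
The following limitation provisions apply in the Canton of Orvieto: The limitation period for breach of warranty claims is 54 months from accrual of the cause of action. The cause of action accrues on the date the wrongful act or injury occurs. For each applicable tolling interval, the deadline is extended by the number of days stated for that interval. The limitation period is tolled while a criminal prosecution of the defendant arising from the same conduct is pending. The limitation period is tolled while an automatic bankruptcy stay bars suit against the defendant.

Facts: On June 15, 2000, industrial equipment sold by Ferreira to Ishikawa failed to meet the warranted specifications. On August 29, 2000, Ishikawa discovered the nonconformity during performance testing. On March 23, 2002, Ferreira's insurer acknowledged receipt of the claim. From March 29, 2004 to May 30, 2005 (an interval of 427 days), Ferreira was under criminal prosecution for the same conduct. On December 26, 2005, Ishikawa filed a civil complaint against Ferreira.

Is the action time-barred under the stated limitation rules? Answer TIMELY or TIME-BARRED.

TIMELY

Because the rule ties accrual to occurrence, the claim accrued on June 15, 2000, not on the August 29, 2000 discovery date.
54 months from June 15, 2000 is December 15, 2004.
The pending criminal prosecution from March 29, 2004 to May 30, 2005 tolled the period for 427 days, extending the deadline to February 15, 2006.
The other events in the timeline have no effect on the limitation period under the stated rules.
Ishikawa filed on December 26, 2005, before the February 15, 2006 deadline, so the action is timely.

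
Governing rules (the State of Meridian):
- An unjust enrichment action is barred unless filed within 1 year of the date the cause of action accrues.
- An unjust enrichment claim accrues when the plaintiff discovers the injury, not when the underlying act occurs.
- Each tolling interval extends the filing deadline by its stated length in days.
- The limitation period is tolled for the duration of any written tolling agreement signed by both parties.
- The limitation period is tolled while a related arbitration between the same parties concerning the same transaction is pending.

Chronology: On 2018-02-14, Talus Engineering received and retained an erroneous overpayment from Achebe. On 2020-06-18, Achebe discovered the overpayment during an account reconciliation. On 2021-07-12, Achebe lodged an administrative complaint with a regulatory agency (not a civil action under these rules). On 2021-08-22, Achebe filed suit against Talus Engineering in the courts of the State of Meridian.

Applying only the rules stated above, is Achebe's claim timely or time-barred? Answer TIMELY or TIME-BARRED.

Under the discovery rule, the claim accrued on 2020-06-18, when Achebe discovered the injury — not on the 2018-02-14 date of the underlying act.
Adding the 1 year base period to 2020-06-18 gives a deadline of 2021-06-18, before any tolling.
Nothing else in the chronology tolls or restarts the period.
Achebe filed on 2021-08-22, after the 2021-06-18 deadline, so the action is time-barred.

TIME-BARRED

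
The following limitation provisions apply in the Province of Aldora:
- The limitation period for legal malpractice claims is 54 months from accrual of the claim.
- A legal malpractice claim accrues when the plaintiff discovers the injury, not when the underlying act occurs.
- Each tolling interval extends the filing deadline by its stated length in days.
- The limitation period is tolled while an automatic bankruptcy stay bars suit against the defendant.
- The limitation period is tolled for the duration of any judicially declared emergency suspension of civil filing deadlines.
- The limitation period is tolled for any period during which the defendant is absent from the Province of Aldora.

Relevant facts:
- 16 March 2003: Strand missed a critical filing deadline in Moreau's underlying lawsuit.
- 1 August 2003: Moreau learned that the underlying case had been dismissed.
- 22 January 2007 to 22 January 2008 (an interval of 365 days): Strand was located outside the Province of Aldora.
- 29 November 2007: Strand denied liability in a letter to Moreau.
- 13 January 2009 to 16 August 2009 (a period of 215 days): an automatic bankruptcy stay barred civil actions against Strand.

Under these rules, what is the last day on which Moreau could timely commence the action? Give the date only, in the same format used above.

3 September 2009

Under the discovery rule, the claim accrued on 1 August 2003, when Moreau discovered the injury — not on the 16 March 2003 date of the underlying act.
Adding the 54 months base period to 1 August 2003 gives a deadline of 1 February 2008, before any tolling.
Because the defendant's absence from the jurisdiction ran from 22 January 2007 to 22 January 2008, the deadline is extended by 365 days to 31 January 2009.
The automatic bankruptcy stay from 13 January 2009 to 16 August 2009 tolled the period for 215 days, extending the deadline to 3 September 2009.
None of the other events listed affects the running of the period under the stated rules.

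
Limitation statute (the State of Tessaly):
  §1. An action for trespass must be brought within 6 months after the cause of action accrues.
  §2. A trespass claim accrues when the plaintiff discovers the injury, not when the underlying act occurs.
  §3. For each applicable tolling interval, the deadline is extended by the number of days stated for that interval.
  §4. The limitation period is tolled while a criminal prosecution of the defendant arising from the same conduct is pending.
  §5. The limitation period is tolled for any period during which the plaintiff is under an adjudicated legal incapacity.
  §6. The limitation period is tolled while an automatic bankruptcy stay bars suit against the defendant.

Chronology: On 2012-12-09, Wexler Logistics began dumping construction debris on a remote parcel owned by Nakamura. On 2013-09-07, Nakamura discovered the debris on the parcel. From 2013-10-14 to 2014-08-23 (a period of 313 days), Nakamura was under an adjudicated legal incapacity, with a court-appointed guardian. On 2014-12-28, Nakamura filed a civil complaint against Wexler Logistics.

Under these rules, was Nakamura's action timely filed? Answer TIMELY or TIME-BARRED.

Accrual is tied to discovery, so the period began on 2013-09-07 rather than on 2012-12-09 when the act occurred.
Adding the 6 months base period to 2013-09-07 gives a deadline of 2014-03-07, before any tolling.
The plaintiff's legal incapacity from 2013-10-14 to 2014-08-23 tolled the period for 313 days, extending the deadline to 2015-01-14.
Filing on 2014-12-28 beat the 2015-01-14 deadline — the action is timely.

TIMELY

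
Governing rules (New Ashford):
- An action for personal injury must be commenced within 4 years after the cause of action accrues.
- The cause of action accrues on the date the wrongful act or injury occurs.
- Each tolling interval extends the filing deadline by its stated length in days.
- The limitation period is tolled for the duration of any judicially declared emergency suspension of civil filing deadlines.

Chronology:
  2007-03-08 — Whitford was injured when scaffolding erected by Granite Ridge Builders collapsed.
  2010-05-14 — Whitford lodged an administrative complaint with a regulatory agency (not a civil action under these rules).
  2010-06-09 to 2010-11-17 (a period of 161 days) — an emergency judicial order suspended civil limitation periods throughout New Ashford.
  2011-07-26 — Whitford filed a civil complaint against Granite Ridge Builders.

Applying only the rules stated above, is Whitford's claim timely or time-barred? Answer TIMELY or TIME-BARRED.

TIMELY

The claim accrued on 2007-03-08, when the wrongful act occurred.
The untolled deadline — 4 years after 2007-03-08 — is 2011-03-08.
Because the emergency suspension of filing deadlines ran from 2010-06-09 to 2010-11-17, the deadline is extended by 161 days to 2011-08-16.
Nothing else in the chronology tolls or restarts the period.
Filing on 2011-07-26 beat the 2011-08-16 deadline — the action is timely.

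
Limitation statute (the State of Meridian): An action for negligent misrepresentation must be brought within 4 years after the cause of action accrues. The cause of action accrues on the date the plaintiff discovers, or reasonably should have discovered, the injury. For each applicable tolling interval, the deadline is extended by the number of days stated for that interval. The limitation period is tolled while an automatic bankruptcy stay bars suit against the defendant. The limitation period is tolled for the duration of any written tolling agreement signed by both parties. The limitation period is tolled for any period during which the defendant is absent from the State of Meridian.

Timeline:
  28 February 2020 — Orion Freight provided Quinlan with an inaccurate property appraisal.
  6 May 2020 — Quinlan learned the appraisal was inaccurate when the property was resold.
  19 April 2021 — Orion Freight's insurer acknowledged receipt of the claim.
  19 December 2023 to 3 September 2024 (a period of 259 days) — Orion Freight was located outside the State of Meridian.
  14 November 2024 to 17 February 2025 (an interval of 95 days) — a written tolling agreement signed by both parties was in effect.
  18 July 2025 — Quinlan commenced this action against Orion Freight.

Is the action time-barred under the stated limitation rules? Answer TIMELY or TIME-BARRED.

The claim did not accrue until Quinlan discovered the injury on 6 May 2020; the 28 February 2020 act date does not start the clock under the stated rule.
4 years from 6 May 2020 is 6 May 2024.
The period was tolled for 259 days by the defendant's absence from the jurisdiction (19 December 2023 to 3 September 2024), pushing the deadline to 20 January 2025.
The period was tolled for 95 days by the written tolling agreement (14 November 2024 to 17 February 2025), pushing the deadline to 25 April 2025.
None of the other events listed affects the running of the period under the stated rules.
Filing on 18 July 2025 missed the 25 April 2025 deadline — the action is time-barred.

TIME-BARRED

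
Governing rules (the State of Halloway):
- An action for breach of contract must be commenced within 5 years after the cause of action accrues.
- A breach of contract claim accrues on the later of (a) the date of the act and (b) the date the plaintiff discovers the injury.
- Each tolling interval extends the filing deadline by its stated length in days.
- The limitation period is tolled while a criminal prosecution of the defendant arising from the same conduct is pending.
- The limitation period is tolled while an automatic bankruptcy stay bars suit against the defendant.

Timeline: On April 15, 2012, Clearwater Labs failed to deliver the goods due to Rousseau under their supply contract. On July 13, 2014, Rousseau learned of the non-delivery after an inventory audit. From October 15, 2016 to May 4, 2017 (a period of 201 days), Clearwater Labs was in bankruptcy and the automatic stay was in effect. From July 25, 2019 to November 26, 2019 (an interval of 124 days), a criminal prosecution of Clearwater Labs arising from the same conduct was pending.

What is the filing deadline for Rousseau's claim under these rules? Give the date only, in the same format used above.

Because discovery on July 13, 2014 post-dates the April 15, 2012 act, accrual under the later-of rule falls on July 13, 2014.
The untolled deadline — 5 years after July 13, 2014 — is July 13, 2019.
Because the automatic bankruptcy stay ran from October 15, 2016 to May 4, 2017, the deadline is extended by 201 days to January 30, 2020.
The pending criminal prosecution from July 25, 2019 to November 26, 2019 tolled the period for 124 days, extending the deadline to June 2, 2020.

June 2, 2020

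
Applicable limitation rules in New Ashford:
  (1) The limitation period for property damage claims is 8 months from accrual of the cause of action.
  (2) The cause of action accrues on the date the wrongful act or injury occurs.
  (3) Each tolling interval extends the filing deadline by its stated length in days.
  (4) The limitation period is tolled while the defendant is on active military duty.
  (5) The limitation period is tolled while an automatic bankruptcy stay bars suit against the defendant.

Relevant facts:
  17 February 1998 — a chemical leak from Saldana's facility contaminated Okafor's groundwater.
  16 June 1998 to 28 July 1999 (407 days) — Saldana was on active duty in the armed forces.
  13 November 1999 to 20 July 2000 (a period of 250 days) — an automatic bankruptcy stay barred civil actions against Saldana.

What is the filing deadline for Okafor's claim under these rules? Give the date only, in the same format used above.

4 August 2000

The limitation period began to run on 17 February 1998.
8 months from 17 February 1998 is 17 October 1998.
The period was tolled for 407 days by the defendant's active military service (16 June 1998 to 28 July 1999), pushing the deadline to 28 November 1999.
The period was tolled for 250 days by the automatic bankruptcy stay (13 November 1999 to 20 July 2000), pushing the deadline to 4 August 2000.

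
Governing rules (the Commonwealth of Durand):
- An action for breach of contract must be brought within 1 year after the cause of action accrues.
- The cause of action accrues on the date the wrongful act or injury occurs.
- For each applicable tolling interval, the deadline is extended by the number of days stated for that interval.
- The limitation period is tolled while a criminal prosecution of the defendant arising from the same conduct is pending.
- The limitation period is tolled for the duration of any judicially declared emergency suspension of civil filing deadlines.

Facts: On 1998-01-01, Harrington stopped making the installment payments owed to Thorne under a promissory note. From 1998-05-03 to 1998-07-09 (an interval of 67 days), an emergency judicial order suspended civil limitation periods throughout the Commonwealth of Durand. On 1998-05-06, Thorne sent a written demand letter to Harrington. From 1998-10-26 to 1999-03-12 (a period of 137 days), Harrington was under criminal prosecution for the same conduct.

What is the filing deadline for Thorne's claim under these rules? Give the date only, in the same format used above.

The cause of action accrued on 1998-01-01, the date of the act.
The untolled deadline — 1 year after 1998-01-01 — is 1999-01-01.
Because the emergency suspension of filing deadlines ran from 1998-05-03 to 1998-07-09, the deadline is extended by 67 days to 1999-03-09.
The period was tolled for 137 days by the pending criminal prosecution (1998-10-26 to 1999-03-12), pushing the deadline to 1999-07-24.
The other events in the timeline have no effect on the limitation period under the stated rules.

1999-07-24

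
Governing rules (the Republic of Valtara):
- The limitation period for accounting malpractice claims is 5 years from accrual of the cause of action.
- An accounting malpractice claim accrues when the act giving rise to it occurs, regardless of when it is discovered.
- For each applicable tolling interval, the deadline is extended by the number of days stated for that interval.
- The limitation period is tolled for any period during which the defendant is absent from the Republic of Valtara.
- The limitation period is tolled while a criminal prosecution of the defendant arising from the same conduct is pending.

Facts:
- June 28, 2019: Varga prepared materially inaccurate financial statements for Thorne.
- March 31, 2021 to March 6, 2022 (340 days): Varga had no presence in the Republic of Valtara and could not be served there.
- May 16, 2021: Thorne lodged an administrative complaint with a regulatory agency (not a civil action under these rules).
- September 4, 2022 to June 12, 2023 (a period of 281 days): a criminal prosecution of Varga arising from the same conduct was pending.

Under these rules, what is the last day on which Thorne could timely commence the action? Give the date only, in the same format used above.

The limitation period began to run on June 28, 2019.
The untolled deadline — 5 years after June 28, 2019 — is June 28, 2024.
The period was tolled for 340 days by the defendant's absence from the jurisdiction (March 31, 2021 to March 6, 2022), pushing the deadline to June 3, 2025.
Because the pending criminal prosecution ran from September 4, 2022 to June 12, 2023, the deadline is extended by 281 days to March 11, 2026.
The other events in the timeline have no effect on the limitation period under the stated rules.

March 11, 2026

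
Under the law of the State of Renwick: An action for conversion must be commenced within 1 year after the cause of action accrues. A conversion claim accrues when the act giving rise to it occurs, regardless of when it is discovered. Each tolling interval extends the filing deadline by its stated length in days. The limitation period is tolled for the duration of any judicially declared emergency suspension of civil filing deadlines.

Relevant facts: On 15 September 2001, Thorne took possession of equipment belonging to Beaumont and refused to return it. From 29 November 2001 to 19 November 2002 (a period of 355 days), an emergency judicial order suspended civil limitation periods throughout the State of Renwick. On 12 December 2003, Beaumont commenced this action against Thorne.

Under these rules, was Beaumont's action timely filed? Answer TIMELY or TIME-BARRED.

The limitation period began to run on 15 September 2001.
1 year from 15 September 2001 is 15 September 2002.
Because the emergency suspension of filing deadlines ran from 29 November 2001 to 19 November 2002, the deadline is extended by 355 days to 5 September 2003.
Filing on 12 December 2003 missed the 5 September 2003 deadline — the action is time-barred.

TIME-BARRED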